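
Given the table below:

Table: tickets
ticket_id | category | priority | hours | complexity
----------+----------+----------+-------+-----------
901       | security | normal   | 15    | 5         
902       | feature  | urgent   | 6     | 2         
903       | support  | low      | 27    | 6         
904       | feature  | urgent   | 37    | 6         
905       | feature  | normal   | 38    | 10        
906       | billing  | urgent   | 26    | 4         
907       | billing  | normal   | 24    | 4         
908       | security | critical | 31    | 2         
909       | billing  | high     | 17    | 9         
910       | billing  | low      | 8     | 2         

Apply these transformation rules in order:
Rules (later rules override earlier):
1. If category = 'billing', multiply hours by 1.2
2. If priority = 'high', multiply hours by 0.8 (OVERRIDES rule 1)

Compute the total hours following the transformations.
237.2

Step 1: Rule 2 takes priority for records with priority = 'high'
  - 1 records: 17 × 0.8 = 13.6
Step 2: Rule 1 applies to remaining records with category = 'billing'
  - 3 records: 58 × 1.2 = 69.6
Step 3: Other records unchanged: 154
Step 4: Final sum = 13.6 + 69.6 + 154 = 237.2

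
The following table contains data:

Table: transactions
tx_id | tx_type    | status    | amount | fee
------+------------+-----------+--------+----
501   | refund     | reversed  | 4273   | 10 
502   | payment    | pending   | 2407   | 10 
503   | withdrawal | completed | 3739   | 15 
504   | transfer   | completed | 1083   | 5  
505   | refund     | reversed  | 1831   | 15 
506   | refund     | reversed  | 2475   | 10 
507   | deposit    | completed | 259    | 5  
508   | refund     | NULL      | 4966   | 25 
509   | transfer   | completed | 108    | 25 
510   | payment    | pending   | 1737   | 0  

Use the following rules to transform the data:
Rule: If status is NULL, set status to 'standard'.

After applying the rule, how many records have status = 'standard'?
1

Step 1: Count records where status IS NULL
Step 2: Found 1 records with NULL status
Step 3: These records will have status set to 'standard'
Step 4: Records already having status = 'standard': 0
Step 5: Answer: 1 + 0 = 1 records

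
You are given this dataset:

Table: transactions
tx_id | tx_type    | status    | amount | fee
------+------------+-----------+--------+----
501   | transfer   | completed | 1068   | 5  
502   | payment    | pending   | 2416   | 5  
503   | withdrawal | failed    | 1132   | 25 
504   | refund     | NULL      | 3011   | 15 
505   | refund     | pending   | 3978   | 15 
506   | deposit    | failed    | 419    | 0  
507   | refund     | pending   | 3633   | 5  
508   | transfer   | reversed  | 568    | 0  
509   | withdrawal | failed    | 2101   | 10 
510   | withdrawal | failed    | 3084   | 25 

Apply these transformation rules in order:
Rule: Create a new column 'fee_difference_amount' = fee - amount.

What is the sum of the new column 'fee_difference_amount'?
-21305

Step 1: For each record, compute fee - amount
Example calculations:
  5 - 1068 = -1063
  5 - 2416 = -2411
  25 - 1132 = -1107
  ...
Step 2: Sum all derived values
Step 3: Total = -21305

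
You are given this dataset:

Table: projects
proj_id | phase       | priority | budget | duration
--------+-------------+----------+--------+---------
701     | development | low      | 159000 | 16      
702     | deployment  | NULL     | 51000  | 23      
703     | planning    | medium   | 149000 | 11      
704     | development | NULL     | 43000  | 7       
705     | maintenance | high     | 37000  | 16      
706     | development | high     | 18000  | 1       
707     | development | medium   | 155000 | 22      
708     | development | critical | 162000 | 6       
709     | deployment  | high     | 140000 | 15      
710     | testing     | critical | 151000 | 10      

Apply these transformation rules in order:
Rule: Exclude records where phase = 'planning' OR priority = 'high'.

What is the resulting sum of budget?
721000

Step 1: Find records where phase = 'planning' OR priority = 'high'
Step 2: 4 records match, summing to 344000
Step 3: Original sum: 1065000
Step 4: Remaining sum = 1065000 - 344000 = 721000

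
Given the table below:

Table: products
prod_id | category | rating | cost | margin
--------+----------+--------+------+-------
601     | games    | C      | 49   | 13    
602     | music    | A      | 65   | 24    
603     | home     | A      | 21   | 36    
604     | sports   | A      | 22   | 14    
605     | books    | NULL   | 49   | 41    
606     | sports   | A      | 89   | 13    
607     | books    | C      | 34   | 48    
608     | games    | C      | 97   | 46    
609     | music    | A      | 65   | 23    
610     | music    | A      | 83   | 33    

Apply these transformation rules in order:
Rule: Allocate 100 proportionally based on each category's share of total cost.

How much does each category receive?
books: 14.46, games: 25.44, home: 3.66, music: 37.11, sports: 19.34

Step 1: Calculate total cost = 574
Step 2: Calculate each category's proportion:
  books: 83/574 = 14.46% → 14.46
  games: 146/574 = 25.44% → 25.44
  home: 21/574 = 3.66% → 3.66
  music: 213/574 = 37.11% → 37.11
  sports: 111/574 = 19.34% → 19.34
Step 3: Verify: sum of allocations ≈ 100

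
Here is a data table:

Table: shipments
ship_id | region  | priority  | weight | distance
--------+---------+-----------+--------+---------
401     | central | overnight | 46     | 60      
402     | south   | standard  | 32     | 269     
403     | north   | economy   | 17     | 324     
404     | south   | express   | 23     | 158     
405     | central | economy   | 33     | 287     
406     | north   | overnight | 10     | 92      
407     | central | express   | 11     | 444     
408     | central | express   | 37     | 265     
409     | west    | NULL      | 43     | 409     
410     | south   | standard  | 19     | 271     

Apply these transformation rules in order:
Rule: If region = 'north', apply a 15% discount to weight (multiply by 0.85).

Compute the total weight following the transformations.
266.95

Step 1: Records with region = 'north' have total weight = 27
Step 2: Apply multiplier: 27 × 0.85 = 22.95
Step 3: Other records total: 244
Step 4: Final sum = 22.95 + 244 = 266.95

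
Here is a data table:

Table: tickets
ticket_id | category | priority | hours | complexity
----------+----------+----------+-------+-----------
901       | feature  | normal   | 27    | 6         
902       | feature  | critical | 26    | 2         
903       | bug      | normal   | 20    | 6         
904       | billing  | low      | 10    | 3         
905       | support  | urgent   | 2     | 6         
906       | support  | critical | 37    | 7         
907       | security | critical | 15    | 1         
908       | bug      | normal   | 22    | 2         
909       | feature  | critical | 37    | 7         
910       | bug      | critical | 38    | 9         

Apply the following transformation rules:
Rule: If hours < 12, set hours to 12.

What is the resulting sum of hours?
246

Step 1: 2 records have hours < 12
Step 2: These records originally summed to 12
Step 3: After setting to minimum: 2 × 12 = 24
Step 4: Unaffected records sum: 222
Step 5: Final sum = 24 + 222 = 246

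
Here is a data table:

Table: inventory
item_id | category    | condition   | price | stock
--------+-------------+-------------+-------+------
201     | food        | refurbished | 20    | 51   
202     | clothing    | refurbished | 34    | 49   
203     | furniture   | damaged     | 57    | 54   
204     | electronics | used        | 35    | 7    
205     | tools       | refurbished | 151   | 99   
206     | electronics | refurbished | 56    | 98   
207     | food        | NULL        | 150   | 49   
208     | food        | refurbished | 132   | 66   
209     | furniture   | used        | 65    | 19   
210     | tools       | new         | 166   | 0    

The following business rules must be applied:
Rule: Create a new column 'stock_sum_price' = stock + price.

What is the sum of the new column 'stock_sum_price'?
1358

Step 1: For each record, compute stock + price
Example calculations:
  51 + 20 = 71
  49 + 34 = 83
  54 + 57 = 111
  ...
Step 2: Sum all derived values
Step 3: Total = 1358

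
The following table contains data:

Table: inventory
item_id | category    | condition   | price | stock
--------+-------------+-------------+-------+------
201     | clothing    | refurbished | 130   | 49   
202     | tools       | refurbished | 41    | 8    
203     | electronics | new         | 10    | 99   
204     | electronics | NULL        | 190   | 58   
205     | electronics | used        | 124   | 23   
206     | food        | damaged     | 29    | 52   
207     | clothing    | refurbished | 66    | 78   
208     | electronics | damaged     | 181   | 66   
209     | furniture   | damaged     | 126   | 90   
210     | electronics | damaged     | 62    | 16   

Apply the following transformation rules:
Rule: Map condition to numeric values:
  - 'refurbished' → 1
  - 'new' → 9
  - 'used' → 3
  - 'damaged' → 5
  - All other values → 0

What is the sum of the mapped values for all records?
35

Step 1: Apply mapping to each record
Step 2: Count by status:
  'refurbished': 3 records × 1 = 3
  'new': 1 records × 9 = 9
  'used': 1 records × 3 = 3
  'damaged': 4 records × 5 = 20
Step 3: Sum all mapped values = 35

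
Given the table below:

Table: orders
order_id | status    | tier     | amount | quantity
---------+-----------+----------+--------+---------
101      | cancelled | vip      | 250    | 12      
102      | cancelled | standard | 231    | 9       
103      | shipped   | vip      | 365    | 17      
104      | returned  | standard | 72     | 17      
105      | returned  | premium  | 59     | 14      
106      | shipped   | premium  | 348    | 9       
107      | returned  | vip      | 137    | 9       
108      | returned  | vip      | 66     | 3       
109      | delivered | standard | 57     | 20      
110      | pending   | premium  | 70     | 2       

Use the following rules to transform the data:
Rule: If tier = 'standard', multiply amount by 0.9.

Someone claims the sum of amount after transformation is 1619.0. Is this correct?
Yes, the result is correct.

Step 1: Calculate the correct sum after transformation
Step 2: Apply multiplier 0.9 to records where tier = 'standard'
Step 3: Correct result = 1619.0
Step 4: Claimed result = 1619.0
Step 5: 1619.0 = 1619.0 ✓
Conclusion: The claimed result is correct.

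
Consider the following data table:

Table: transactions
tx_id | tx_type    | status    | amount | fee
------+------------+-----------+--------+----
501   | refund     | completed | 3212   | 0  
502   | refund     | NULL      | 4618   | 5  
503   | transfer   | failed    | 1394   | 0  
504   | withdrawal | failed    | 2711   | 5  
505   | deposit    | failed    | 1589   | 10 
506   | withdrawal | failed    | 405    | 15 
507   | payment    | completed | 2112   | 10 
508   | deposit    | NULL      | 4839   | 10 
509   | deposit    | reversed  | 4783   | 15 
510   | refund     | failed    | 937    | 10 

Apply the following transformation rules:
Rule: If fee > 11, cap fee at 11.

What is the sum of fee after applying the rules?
72

Step 1: 2 records have fee > 11
Step 2: These records originally summed to 30
Step 3: After capping: 2 × 11 = 22
Step 4: Unaffected records sum: 50
Step 5: Final sum = 22 + 50 = 72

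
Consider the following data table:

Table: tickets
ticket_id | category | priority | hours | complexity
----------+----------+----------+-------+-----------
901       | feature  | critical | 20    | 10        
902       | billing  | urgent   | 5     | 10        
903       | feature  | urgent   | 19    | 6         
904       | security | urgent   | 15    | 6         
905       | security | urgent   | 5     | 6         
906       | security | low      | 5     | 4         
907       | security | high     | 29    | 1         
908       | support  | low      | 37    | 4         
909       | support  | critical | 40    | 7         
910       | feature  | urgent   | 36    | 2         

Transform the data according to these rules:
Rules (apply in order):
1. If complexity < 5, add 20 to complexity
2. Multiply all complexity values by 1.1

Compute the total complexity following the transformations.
149.6

Step 1: Apply Rule 1 - Add 20 to records with complexity < 5
  - 4 records affected: 11 + (4 × 20) = 91
  - Unaffected records: 45
  - Sum after Rule 1: 136
Step 2: Apply Rule 2 - Multiply all by 1.1
  - 136 × 1.1 = 149.6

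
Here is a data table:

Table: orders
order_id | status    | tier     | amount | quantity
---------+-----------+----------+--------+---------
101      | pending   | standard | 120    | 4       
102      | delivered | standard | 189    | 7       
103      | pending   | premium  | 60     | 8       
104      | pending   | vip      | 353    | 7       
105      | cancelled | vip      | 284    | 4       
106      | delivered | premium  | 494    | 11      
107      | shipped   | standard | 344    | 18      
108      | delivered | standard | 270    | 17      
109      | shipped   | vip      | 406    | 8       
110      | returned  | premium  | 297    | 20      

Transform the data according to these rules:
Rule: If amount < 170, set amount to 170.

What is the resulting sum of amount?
2977

Step 1: 2 records have amount < 170
Step 2: These records originally summed to 180
Step 3: After setting to minimum: 2 × 170 = 340
Step 4: Unaffected records sum: 2637
Step 5: Final sum = 340 + 2637 = 2977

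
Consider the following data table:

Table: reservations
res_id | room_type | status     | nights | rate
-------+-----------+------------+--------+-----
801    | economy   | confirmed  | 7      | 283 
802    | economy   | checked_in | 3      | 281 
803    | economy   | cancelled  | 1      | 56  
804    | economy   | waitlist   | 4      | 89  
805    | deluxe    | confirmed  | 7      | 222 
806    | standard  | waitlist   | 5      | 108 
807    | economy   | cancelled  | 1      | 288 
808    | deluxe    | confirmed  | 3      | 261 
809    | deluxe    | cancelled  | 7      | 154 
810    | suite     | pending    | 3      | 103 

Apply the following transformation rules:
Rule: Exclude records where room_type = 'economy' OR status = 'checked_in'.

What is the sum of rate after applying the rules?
848

Step 1: Find records where room_type = 'economy' OR status = 'checked_in'
Step 2: 5 records match, summing to 997
Step 3: Original sum: 1845
Step 4: Remaining sum = 1845 - 997 = 848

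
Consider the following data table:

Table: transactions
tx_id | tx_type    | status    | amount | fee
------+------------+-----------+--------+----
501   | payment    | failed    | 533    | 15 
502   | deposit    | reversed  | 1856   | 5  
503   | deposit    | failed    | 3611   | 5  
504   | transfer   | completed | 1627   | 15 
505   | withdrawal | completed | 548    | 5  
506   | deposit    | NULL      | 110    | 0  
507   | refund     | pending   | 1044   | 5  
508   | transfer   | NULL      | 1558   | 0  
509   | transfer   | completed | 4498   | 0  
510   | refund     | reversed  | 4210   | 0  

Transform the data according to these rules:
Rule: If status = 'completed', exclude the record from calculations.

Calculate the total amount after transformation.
12922

Step 1: Identify records where status = 'completed'
Step 2: The excluded records sum to 6673
Step 3: Original total amount = 19595
Step 4: Remaining total = 19595 - 6673 = 12922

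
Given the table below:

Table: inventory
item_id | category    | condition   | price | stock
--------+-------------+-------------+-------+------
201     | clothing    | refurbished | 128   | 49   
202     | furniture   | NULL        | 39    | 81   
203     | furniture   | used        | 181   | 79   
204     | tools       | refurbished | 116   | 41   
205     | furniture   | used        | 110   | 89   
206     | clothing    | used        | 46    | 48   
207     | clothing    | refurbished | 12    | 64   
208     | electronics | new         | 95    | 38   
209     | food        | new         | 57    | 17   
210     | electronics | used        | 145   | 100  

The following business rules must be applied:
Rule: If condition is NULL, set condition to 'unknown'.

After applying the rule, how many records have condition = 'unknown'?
1

Step 1: Count records where condition IS NULL
Step 2: Found 1 records with NULL condition
Step 3: These records will have condition set to 'unknown'
Step 4: Records already having condition = 'unknown': 0
Step 5: Answer: 1 + 0 = 1 records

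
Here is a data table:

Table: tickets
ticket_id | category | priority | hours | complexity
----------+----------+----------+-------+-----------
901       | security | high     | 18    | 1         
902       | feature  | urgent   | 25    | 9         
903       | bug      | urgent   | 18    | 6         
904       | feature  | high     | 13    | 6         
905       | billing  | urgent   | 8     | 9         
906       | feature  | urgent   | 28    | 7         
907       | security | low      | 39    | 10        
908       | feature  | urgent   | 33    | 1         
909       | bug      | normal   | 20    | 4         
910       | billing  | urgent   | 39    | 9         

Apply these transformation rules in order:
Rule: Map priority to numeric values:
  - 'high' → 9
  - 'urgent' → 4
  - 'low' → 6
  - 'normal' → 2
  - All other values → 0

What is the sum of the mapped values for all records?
50

Step 1: Apply mapping to each record
Step 2: Count by status:
  'high': 2 records × 9 = 18
  'urgent': 6 records × 4 = 24
  'low': 1 records × 6 = 6
  'normal': 1 records × 2 = 2
Step 3: Sum all mapped values = 50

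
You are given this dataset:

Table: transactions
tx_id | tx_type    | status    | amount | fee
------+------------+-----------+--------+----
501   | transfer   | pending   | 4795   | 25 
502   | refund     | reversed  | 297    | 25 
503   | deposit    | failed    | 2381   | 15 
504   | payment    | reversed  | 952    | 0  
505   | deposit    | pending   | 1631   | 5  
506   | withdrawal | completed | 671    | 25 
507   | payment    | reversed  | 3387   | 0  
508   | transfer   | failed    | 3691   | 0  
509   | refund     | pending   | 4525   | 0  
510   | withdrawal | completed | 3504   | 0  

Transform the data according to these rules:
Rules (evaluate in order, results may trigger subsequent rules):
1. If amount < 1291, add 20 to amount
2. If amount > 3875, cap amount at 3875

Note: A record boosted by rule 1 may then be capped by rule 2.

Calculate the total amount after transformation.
24324

Step 1: Apply rule 1 to records with amount < 1291
  - 3 records get bonus of 20
  - Of these, 0 records then exceed 3875 and get capped
Step 2: Apply rule 2 to records with amount > 3875
  - 2 records (original) are capped
Step 3: Calculate final sum = 24324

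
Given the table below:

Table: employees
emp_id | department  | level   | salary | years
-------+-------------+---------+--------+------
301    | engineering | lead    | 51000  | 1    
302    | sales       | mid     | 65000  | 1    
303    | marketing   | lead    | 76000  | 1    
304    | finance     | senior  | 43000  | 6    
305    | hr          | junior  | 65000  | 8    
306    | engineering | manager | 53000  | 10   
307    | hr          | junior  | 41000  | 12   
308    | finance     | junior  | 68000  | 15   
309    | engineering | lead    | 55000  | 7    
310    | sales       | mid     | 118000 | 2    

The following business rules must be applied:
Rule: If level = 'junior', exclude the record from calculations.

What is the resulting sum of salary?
461000

Step 1: Identify records where level = 'junior'
Step 2: The excluded records sum to 174000
Step 3: Original total salary = 635000
Step 4: Remaining total = 635000 - 174000 = 461000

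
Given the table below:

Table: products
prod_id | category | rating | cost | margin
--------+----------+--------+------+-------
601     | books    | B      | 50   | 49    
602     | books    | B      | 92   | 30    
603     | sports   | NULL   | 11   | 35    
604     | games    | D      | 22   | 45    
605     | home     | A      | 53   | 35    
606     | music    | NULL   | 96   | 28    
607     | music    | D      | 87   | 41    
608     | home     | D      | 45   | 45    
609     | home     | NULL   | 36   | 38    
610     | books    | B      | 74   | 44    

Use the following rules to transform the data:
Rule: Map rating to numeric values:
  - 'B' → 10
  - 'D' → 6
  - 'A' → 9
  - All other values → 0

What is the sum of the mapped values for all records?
57

Step 1: Apply mapping to each record
Step 2: Count by status:
  'B': 3 records × 10 = 30
  'D': 3 records × 6 = 18
  'A': 1 records × 9 = 9
Step 3: Sum all mapped values = 57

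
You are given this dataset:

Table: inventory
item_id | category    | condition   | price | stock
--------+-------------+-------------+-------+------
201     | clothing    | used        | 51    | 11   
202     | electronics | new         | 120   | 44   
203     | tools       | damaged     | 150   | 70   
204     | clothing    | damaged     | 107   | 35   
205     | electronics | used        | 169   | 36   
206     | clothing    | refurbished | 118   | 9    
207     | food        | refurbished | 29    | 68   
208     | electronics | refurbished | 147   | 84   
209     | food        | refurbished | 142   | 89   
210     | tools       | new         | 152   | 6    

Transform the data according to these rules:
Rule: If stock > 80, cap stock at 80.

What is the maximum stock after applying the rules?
80

Step 1: Original maximum stock = 89
Step 2: Apply cap at 80
Step 3: 2 records had stock > 80 and were capped
Step 4: Maximum after transformation = 80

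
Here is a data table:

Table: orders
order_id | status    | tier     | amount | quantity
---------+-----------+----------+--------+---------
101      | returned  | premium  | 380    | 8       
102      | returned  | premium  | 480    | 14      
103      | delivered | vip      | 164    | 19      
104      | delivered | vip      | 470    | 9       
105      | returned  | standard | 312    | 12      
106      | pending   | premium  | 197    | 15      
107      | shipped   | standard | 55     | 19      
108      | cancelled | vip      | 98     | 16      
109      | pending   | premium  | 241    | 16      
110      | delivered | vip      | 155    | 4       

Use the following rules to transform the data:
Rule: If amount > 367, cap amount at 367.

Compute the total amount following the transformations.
2323

Step 1: 3 records have amount > 367
Step 2: These records originally summed to 1330
Step 3: After capping: 3 × 367 = 1101
Step 4: Unaffected records sum: 1222
Step 5: Final sum = 1101 + 1222 = 2323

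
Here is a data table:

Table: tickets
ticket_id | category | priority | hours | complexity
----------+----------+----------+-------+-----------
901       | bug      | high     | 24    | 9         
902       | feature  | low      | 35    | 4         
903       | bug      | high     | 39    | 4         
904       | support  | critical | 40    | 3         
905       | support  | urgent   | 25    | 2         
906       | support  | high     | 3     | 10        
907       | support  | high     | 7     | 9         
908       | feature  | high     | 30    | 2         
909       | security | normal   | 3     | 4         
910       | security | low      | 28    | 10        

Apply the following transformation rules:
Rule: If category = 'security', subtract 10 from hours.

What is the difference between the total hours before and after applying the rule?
20

Step 1: Original sum of hours = 234
Step 2: 2 records have category = 'security'
Step 3: Each affected record changes by -10
Step 4: Total change = 2 × -10 = -20
Step 5: New sum = 234 + -20 = 214
Step 6: Difference = |214 - 234| = 20
        (Sum decreased by 20)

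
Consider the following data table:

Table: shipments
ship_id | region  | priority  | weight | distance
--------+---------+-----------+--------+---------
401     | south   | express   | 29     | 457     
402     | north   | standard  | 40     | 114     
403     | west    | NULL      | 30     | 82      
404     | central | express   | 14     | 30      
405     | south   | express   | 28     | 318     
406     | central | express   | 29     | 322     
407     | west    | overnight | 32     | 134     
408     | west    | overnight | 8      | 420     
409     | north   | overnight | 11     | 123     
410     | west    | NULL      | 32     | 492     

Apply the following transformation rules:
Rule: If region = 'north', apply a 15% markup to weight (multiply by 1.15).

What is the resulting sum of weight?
260.65

Step 1: Records with region = 'north' have total weight = 51
Step 2: Apply multiplier: 51 × 1.15 = 58.65
Step 3: Other records total: 202
Step 4: Final sum = 58.65 + 202 = 260.65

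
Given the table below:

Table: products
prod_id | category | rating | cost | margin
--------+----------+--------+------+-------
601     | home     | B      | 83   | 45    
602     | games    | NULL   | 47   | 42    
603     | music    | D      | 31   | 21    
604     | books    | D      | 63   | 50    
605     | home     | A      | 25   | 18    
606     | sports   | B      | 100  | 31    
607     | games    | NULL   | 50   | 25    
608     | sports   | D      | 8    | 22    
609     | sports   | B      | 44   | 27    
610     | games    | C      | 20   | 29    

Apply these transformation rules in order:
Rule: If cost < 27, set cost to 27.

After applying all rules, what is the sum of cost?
499

Step 1: 3 records have cost < 27
Step 2: These records originally summed to 53
Step 3: After setting to minimum: 3 × 27 = 81
Step 4: Unaffected records sum: 418
Step 5: Final sum = 81 + 418 = 499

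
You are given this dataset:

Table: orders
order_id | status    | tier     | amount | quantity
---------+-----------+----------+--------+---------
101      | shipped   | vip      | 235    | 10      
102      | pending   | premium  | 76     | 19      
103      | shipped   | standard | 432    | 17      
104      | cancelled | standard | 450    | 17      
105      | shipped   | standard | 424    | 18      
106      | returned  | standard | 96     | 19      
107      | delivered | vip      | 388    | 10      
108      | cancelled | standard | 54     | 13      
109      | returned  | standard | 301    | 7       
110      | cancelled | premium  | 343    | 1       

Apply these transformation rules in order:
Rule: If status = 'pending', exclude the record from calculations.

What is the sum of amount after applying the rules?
2723

Step 1: Identify records where status = 'pending'
Step 2: The excluded records sum to 76
Step 3: Original total amount = 2799
Step 4: Remaining total = 2799 - 76 = 2723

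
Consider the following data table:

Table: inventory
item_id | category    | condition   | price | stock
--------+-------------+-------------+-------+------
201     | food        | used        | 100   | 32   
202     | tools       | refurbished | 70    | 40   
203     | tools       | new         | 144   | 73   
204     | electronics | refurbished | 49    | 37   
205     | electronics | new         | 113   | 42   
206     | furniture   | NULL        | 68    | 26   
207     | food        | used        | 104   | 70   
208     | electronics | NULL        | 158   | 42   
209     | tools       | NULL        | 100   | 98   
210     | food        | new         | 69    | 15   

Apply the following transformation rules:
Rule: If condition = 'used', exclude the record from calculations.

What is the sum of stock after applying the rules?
373

Step 1: Identify records where condition = 'used'
Step 2: The excluded records sum to 102
Step 3: Original total stock = 475
Step 4: Remaining total = 475 - 102 = 373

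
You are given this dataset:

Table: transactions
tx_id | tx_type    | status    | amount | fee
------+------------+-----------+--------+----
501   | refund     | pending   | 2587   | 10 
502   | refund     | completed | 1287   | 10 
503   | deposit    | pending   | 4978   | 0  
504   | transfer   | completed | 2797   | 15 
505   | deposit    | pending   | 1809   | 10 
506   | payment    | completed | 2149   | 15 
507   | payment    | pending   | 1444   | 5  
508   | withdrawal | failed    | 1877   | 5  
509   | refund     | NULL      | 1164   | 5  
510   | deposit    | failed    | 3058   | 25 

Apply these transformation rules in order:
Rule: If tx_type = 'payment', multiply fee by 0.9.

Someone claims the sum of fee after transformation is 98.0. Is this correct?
Yes, the result is correct.

Step 1: Calculate the correct sum after transformation
Step 2: Apply multiplier 0.9 to records where tx_type = 'payment'
Step 3: Correct result = 98.0
Step 4: Claimed result = 98.0
Step 5: 98.0 = 98.0 ✓
Conclusion: The claimed result is correct.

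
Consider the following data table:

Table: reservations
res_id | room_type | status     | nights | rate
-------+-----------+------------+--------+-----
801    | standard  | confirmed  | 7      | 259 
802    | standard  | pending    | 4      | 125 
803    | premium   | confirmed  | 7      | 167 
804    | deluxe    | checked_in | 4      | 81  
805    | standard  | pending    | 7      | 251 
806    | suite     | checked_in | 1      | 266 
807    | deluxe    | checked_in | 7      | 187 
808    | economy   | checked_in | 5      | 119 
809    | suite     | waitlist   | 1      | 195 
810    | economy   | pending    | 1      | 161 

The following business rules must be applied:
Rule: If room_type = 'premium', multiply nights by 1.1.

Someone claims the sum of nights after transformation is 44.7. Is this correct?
Yes, the result is correct.

Step 1: Calculate the correct sum after transformation
Step 2: Apply multiplier 1.1 to records where room_type = 'premium'
Step 3: Correct result = 44.7
Step 4: Claimed result = 44.7
Step 5: 44.7 = 44.7 ✓
Conclusion: The claimed result is correct.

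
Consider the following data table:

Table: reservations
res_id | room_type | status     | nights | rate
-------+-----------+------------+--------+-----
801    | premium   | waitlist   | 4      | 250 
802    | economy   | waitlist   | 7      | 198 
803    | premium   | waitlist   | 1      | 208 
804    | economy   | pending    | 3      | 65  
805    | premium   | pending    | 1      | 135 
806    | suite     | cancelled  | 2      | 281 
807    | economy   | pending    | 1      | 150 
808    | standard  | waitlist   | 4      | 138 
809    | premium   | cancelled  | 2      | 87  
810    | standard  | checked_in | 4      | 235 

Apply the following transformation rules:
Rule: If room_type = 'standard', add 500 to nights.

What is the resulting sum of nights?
1029

Step 1: Count records where room_type = 'standard': 2
Step 2: Total bonus added: 2 × 500 = 1000
Step 3: Original sum of nights: 29
Step 4: Final sum = 29 + 1000 = 1029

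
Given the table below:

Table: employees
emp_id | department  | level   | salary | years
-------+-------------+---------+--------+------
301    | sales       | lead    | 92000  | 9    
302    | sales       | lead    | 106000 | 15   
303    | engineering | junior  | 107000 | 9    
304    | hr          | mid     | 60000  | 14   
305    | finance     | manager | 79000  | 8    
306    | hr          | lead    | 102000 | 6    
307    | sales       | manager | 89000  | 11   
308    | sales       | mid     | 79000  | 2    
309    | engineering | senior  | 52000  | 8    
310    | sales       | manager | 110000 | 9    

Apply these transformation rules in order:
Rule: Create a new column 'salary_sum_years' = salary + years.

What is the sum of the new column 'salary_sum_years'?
876091

Step 1: For each record, compute salary + years
Example calculations:
  92000 + 9 = 92009
  106000 + 15 = 106015
  107000 + 9 = 107009
  ...
Step 2: Sum all derived values
Step 3: Total = 876091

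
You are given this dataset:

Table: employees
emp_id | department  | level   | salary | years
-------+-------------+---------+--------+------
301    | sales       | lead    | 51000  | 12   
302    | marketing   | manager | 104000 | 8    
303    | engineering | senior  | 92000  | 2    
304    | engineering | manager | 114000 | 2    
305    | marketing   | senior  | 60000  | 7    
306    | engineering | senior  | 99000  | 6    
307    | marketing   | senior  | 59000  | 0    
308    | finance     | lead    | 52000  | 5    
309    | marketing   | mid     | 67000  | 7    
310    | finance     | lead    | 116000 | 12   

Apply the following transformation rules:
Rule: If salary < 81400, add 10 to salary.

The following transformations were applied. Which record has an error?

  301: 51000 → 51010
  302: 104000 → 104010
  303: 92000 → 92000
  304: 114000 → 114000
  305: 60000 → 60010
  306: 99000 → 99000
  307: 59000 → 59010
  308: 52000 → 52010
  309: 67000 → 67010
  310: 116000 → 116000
Record 302 has an error. The correct transformed value should be 104000, not 104010.

Step 1: Check each record against the rule
Step 2: Record 302 has salary = 104000
Step 3: Since 104000 >= 81400, the bonus should not have been applied
Step 4: Correct value = 104000, but claimed value = 104010
Conclusion: Record 302 has the error.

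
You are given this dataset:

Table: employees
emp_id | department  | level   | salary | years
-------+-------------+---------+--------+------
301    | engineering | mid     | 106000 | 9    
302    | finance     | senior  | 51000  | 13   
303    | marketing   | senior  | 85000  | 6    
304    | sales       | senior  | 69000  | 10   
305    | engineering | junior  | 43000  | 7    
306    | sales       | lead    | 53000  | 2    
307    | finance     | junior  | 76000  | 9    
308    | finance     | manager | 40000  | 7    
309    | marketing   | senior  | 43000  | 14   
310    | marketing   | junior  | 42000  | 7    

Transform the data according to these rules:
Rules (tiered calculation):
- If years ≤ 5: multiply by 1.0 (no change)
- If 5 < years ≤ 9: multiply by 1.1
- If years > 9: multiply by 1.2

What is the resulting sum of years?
95.9

Step 1: Tier 1 (years ≤ 5): 1 records, sum = 2 × 1.0 = 2.0
Step 2: Tier 2 (5 < years ≤ 9): 6 records, sum = 45 × 1.1 = 49.5
Step 3: Tier 3 (years > 9): 3 records, sum = 37 × 1.2 = 44.4
Step 4: Final sum = 2.0 + 49.5 + 44.4 = 95.9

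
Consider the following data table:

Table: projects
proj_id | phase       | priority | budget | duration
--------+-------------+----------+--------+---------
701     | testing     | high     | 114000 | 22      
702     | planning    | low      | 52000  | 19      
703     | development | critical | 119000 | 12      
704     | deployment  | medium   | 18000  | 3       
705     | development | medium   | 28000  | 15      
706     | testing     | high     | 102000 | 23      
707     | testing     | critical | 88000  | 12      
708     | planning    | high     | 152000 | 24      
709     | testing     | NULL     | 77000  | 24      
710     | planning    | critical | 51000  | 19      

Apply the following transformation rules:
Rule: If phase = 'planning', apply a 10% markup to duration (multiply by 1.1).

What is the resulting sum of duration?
179.2

Step 1: Records with phase = 'planning' have total duration = 62
Step 2: Apply multiplier: 62 × 1.1 = 68.2
Step 3: Other records total: 111
Step 4: Final sum = 68.2 + 111 = 179.2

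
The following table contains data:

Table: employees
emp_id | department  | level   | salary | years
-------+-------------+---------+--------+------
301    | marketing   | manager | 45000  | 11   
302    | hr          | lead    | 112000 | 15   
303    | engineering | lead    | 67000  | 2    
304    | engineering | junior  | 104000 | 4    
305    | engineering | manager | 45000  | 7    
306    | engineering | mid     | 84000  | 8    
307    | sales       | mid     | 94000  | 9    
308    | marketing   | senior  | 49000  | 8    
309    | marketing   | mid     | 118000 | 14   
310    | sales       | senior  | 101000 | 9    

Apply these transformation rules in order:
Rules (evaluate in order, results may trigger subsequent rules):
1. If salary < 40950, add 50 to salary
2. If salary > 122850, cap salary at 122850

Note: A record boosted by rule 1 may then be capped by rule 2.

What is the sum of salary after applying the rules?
819000

Step 1: Apply rule 1 to records with salary < 40950
  - 0 records get bonus of 50
  - Of these, 0 records then exceed 122850 and get capped
Step 2: Apply rule 2 to records with salary > 122850
  - 0 records (original) are capped
Step 3: Calculate final sum = 819000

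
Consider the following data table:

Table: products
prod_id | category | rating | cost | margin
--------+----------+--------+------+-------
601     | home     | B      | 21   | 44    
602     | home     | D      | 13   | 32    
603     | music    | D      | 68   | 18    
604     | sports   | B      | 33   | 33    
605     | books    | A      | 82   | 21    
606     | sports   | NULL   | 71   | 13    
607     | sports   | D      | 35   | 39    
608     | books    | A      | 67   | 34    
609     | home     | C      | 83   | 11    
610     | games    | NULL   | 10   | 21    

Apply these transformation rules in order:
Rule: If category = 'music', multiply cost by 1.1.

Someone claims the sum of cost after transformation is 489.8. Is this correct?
Yes, the result is correct.

Step 1: Calculate the correct sum after transformation
Step 2: Apply multiplier 1.1 to records where category = 'music'
Step 3: Correct result = 489.8
Step 4: Claimed result = 489.8
Step 5: 489.8 = 489.8 ✓
Conclusion: The claimed result is correct.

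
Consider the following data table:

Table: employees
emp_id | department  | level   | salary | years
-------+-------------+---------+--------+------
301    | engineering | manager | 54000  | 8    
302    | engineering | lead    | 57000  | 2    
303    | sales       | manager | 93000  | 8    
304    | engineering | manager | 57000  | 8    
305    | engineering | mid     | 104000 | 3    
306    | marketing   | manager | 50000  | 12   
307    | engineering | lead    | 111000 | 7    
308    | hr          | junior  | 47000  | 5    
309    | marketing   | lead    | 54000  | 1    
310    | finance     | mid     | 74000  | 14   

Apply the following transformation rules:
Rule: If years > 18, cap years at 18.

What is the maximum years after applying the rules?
14

Step 1: Original maximum years = 14
Step 2: Check cap of 18 against maximum
Step 3: No records exceed the cap (max 14 <= cap 18), so no capping applies
Step 4: Maximum after transformation = 14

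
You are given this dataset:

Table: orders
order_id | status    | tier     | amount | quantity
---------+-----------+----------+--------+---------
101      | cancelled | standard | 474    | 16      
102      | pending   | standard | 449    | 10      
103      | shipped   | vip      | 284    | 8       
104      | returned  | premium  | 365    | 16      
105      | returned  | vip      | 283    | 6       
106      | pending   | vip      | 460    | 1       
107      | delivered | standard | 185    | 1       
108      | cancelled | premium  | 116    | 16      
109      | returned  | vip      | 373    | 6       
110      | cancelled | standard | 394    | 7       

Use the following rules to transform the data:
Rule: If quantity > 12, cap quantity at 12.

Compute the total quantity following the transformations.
75

Step 1: 3 records have quantity > 12
Step 2: These records originally summed to 48
Step 3: After capping: 3 × 12 = 36
Step 4: Unaffected records sum: 39
Step 5: Final sum = 36 + 39 = 75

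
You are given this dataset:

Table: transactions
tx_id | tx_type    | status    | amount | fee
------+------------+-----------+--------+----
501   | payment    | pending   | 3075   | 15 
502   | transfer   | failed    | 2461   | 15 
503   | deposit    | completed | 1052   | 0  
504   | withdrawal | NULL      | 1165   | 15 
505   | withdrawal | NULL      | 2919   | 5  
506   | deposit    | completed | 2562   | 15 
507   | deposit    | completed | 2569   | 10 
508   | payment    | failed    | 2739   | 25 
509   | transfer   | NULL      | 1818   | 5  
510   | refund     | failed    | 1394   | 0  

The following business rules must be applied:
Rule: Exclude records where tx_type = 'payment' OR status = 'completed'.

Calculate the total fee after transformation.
40

Step 1: Find records where tx_type = 'payment' OR status = 'completed'
Step 2: 5 records match, summing to 65
Step 3: Original sum: 105
Step 4: Remaining sum = 105 - 65 = 40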